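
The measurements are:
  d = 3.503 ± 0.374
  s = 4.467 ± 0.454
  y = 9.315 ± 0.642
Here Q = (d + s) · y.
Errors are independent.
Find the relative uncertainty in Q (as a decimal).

Let u = d + s = 7.970. δu = √(δd² + δs²) = √(0.140 + 0.206) = 0.588, so δu/u = 0.0738.
Q is then a monomial in u, y:
δQ/Q = √((δu/u)² + (1·δy/y)²) = √(0.00545 + 0.00475) = 0.101

0.101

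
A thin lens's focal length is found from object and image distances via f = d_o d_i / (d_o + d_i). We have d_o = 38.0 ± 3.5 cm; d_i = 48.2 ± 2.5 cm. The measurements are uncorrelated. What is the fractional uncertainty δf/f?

∂f/∂d_o = (d_i/(d_o+d_i))² = 0.313;  ∂f/∂d_i = (d_o/(d_o+d_i))² = 0.194
δf = √((∂f/∂d_o · δd_o)² + (∂f/∂d_i · δd_i)²) = √(1.20 + 0.236) = 1.20 cm
f = 21.2 cm, so δf/f = 1.20/21.2 = 0.0563.

0.0563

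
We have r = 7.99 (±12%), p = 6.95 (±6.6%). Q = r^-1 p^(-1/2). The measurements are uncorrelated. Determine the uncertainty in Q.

Each factor contributes (exponent × relative error)² to (δQ/Q)²:
  (-1·δr/r)² = (-1×0.120)² = 0.0144;  (−½·δp/p)² = (-0.5×0.0660)² = 0.00109
δQ/Q = √(0.0155) = 0.124
Q = 0.0475, so δQ = 0.124 × 0.0475 = 0.00591.

0.00591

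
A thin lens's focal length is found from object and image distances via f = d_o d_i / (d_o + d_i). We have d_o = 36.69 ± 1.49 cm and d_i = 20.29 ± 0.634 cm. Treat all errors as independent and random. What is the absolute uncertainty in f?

0.324 cm

∂f/∂d_o = (d_i/(d_o+d_i))² = 0.127;  ∂f/∂d_i = (d_o/(d_o+d_i))² = 0.415
δf = √((∂f/∂d_o · δd_o)² + (∂f/∂d_i · δd_i)²) = √(0.0357 + 0.0691) = 0.324 cm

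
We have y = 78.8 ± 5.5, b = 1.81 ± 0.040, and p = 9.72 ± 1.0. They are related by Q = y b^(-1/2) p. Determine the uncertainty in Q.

Q is a product of powers, so relative uncertainties combine in quadrature:
  (1·δy/y)² = (1×0.0698)² = 0.00487;  (−½·δb/b)² = (-0.5×0.0221)² = 0.000122;  (1·δp/p)² = (1×0.103)² = 0.0106
δQ/Q = √(0.0156) = 0.125
Q = 569, so δQ = 0.125 × 569 = 71.1.

71.1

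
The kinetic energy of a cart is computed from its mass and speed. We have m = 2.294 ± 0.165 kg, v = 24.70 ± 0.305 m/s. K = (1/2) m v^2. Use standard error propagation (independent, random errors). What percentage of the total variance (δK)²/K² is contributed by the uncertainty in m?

89.5%

(δK/K)² = (1·δm/m)² + (2·δv/v)²
  m term: (1×0.0719)² = 0.00517
  v term: (2×0.0123)² = 0.000610
Total = 0.00578. Share from m = 0.00517/0.00578 = 0.895.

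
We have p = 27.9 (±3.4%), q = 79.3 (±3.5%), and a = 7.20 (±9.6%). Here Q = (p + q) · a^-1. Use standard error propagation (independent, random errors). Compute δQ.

Let u = p + q = 107. δu = √(δp² + δq²) = √(0.900 + 7.70) = 2.93, so δu/u = 0.0274.
Q is then a monomial in u, a:
δQ/Q = √((δu/u)² + (-1·δa/a)²) = √(0.000749 + 0.00922) = 0.0998
Q = 14.9, so δQ = 0.0998 × 14.9 = 1.49.

1.49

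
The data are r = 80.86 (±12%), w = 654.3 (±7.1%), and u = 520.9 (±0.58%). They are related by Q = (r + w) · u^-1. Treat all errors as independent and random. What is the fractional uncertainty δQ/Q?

0.0648

Let h = r + w = 735.2. δh = √(δr² + δw²) = √(94.2 + 2160) = 47.5, so δh/h = 0.0646.
Q is then a monomial in h, u:
δQ/Q = √((δh/h)² + (-1·δu/u)²) = √(0.00417 + 3.36e-05) = 0.0648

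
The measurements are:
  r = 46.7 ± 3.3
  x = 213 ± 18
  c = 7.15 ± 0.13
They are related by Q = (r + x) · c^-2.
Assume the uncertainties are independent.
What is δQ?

Let u = r + x = 260. δu = √(δr² + δx²) = √(10.9 + 324) = 18.3, so δu/u = 0.0705.
Q is then a monomial in u, c:
δQ/Q = √((δu/u)² + (-2·δc/c)²) = √(0.00497 + 0.00132) = 0.0793
Q = 5.08, so δQ = 0.0793 × 5.08 = 0.403.

0.403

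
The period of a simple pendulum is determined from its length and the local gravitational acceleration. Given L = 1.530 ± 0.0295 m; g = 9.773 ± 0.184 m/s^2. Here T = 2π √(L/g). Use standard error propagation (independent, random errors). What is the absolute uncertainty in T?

0.0335 s

T is a product of powers, so relative uncertainties combine in quadrature:
  (½·δL/L)² = (0.5×0.0193)² = 9.29e-05;  (−½·δg/g)² = (-0.5×0.0188)² = 8.86e-05
δT/T = √(0.000182) = 0.0135
T = 2.486 s, so δT = 0.0135 × 2.486 = 0.0335 s.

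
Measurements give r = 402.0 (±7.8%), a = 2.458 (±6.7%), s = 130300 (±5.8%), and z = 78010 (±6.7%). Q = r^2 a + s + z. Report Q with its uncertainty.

605500 ± 68100

Let p = r^2·a = 397200. δp/p = √((2·δr/r)² + (1·δa/a)²) = √(0.0243 + 0.00449) = 0.170, so δp = 67400.
Q = p + s + z: δQ = √(δp² + δs² + δz²) = √(4.55e+09 + 5.71e+07 + 2.73e+07) = 68100
Q = 605500.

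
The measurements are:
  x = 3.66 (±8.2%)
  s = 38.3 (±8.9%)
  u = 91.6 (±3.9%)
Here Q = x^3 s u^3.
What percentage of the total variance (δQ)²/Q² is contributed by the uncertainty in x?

(δQ/Q)² = (3·δx/x)² + (1·δs/s)² + (3·δu/u)²
  x term: (3×0.0820)² = 0.0605
  s term: (1×0.0890)² = 0.00792
  u term: (3×0.0390)² = 0.0137
Total = 0.0821. Share from x = 0.0605/0.0821 = 0.737.

73.7%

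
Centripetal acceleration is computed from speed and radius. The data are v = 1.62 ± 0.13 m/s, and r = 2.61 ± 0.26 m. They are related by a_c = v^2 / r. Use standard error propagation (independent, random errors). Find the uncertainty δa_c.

Products/powers → add relative errors in quadrature, weighted by exponent:
  (2·δv/v)² = (2×0.0802)² = 0.0258;  (-1·δr/r)² = (-1×0.0996)² = 0.00992
δa_c/a_c = √(0.0357) = 0.189
a_c = 1.01 m/s^2, so δa_c = 0.189 × 1.01 = 0.190 m/s^2.

0.190 m/s^2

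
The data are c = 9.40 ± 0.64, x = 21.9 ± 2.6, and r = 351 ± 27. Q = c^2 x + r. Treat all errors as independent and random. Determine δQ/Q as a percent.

15.3%

Let p = c^2·x = 1940. δp/p = √((2·δc/c)² + (1·δx/x)²) = √(0.0185 + 0.0141) = 0.181, so δp = 350.
Q = p + r: δQ = √(δp² + δr²) = √(1.22e+05 + 729) = 351
Q = 2290, so δQ/Q = 351/2290 = 0.153.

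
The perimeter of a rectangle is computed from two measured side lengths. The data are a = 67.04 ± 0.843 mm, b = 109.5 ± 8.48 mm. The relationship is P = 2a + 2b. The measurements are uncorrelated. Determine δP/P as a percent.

Sums and differences: (δP)² = Σ (cᵢ δxᵢ)².
  (2·δa)² = 2.84;  (2·δb)² = 288
δP = √(290) = 17.0 mm
P = 353.1 mm, so δP/P = 17.0/353.1 = 0.0483.

4.83%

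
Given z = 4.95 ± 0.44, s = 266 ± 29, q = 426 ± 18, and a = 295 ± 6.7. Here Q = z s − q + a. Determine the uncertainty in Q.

186

Let p = z·s = 1320. δp/p = √((1·δz/z)² + (1·δs/s)²) = √(0.00790 + 0.0119) = 0.141, so δp = 185.
Q = p − q + a: δQ = √(δp² + δq² + δa²) = √(34300 + 324 + 44.9) = 186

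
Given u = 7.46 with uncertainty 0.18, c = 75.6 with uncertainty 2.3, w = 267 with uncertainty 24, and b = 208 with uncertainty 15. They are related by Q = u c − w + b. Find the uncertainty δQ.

Let p = u·c = 564. δp/p = √((1·δu/u)² + (1·δc/c)²) = √(0.000582 + 0.000926) = 0.0388, so δp = 21.9.
Q = p − w + b: δQ = √(δp² + δw² + δb²) = √(480 + 576 + 225) = 35.8

35.8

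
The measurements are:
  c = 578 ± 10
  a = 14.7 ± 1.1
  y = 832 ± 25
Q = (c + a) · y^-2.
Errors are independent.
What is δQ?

Let u = c + a = 593. δu = √(δc² + δa²) = √(100 + 1.21) = 10.1, so δu/u = 0.0170.
Q is then a monomial in u, y:
δQ/Q = √((δu/u)² + (-2·δy/y)²) = √(0.000288 + 0.00361) = 0.0624
Q = 0.000856, so δQ = 0.0624 × 0.000856 = 5.35e-05.

5.35e-05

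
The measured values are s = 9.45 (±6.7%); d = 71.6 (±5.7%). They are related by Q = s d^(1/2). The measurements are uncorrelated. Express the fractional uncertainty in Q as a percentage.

7.28%

Products/powers → add relative errors in quadrature, weighted by exponent:
  (1·δs/s)² = (1×0.0670)² = 0.00449;  (½·δd/d)² = (0.5×0.0570)² = 0.000812
δQ/Q = √(0.00530) = 0.0728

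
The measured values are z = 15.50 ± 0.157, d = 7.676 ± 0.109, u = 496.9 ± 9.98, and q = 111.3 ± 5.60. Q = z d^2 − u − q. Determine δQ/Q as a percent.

9.77%

Let p = z·d^2 = 913.3. δp/p = √((1·δz/z)² + (2·δd/d)²) = √(0.000103 + 0.000807) = 0.0302, so δp = 27.5.
Q = p − u − q: δQ = √(δp² + δu² + δq²) = √(758 + 99.6 + 31.4) = 29.8
Q = 305.1, so δQ/Q = 29.8/305.1 = 0.0977.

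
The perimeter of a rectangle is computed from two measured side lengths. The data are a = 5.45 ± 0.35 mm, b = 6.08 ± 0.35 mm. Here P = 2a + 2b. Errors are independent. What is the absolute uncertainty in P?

Each term contributes (cᵢ δxᵢ)² to (δP)²:
  (2·δa)² = 0.490;  (2·δb)² = 0.490
δP = √(0.980) = 0.990 mm

0.990 mm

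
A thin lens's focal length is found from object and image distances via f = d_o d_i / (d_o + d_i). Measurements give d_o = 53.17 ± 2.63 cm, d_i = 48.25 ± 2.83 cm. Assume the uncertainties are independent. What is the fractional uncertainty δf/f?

0.0387

∂f/∂d_o = (d_i/(d_o+d_i))² = 0.226;  ∂f/∂d_i = (d_o/(d_o+d_i))² = 0.275
δf = √((∂f/∂d_o · δd_o)² + (∂f/∂d_i · δd_i)²) = √(0.354 + 0.605) = 0.979 cm
f = 25.30 cm, so δf/f = 0.979/25.30 = 0.0387.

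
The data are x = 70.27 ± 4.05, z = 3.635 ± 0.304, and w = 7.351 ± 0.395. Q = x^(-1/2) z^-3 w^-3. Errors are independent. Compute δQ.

1.87e-06

Products/powers → add relative errors in quadrature, weighted by exponent:
  (−½·δx/x)² = (-0.5×0.0576)² = 0.000830;  (-3·δz/z)² = (-3×0.0836)² = 0.0629;  (-3·δw/w)² = (-3×0.0537)² = 0.0260
δQ/Q = √(0.0898) = 0.300
Q = 6.253e-06, so δQ = 0.300 × 6.253e-06 = 1.87e-06.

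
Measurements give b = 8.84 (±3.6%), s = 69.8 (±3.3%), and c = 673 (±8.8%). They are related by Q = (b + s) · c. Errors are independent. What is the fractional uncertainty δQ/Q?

Let u = b + s = 78.6. δu = √(δb² + δs²) = √(0.101 + 5.31) = 2.33, so δu/u = 0.0296.
Q is then a monomial in u, c:
δQ/Q = √((δu/u)² + (1·δc/c)²) = √(0.000874 + 0.00774) = 0.0928

0.0928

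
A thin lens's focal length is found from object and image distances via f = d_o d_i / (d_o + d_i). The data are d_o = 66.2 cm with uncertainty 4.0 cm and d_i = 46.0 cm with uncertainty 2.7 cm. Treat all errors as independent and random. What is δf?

1.16 cm

∂f/∂d_o = (d_i/(d_o+d_i))² = 0.168;  ∂f/∂d_i = (d_o/(d_o+d_i))² = 0.348
δf = √((∂f/∂d_o · δd_o)² + (∂f/∂d_i · δd_i)²) = √(0.452 + 0.883) = 1.16 cm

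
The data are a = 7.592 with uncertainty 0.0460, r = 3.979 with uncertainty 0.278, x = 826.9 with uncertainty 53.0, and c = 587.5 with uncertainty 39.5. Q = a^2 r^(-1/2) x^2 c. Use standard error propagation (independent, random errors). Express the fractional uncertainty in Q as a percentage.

For a monomial Q ∝ a^2, r^(-1/2), x^2, c, fractional errors add in quadrature:
  (2·δa/a)² = (2×0.00606)² = 0.000147;  (−½·δr/r)² = (-0.5×0.0699)² = 0.00122;  (2·δx/x)² = (2×0.0641)² = 0.0164;  (1·δc/c)² = (1×0.0672)² = 0.00452
δQ/Q = √(0.0223) = 0.149

14.9%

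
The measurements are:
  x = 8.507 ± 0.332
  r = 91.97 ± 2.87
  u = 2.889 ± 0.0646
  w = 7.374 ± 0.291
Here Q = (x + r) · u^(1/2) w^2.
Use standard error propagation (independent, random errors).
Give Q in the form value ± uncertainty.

Let h = x + r = 100.5. δh = √(δx² + δr²) = √(0.110 + 8.24) = 2.89, so δh/h = 0.0288.
Q is then a monomial in h, u, w:
δQ/Q = √((δh/h)² + (½·δu/u)² + (2·δw/w)²) = √(0.000827 + 0.000125 + 0.00623) = 0.0847
Q = 9286, so δQ = 0.0847 × 9286 = 787.

9286 ± 787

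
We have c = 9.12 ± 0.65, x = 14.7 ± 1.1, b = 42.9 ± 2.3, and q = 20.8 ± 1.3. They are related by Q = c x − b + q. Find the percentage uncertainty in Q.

Let p = c·x = 134. δp/p = √((1·δc/c)² + (1·δx/x)²) = √(0.00508 + 0.00560) = 0.103, so δp = 13.9.
Q = p − b + q: δQ = √(δp² + δb² + δq²) = √(192 + 5.29 + 1.69) = 14.1
Q = 112, so δQ/Q = 14.1/112 = 0.126.

12.6%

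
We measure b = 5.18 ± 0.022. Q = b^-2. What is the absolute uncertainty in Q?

0.000317

Relative error in a monomial: (δQ/Q)² = Σ (nᵢ · δxᵢ/xᵢ)².
  (-2·δb/b)² = (-2×0.00425)² = 7.22e-05
δQ/Q = √(7.22e-05) = 0.00849
Q = 0.0373, so δQ = 0.00849 × 0.0373 = 0.000317.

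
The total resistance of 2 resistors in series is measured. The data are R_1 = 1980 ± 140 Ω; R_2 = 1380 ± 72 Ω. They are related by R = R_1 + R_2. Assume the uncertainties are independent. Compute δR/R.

For a sum/difference, combine absolute errors in quadrature:
  (δR_1)² = 19600;  (δR_2)² = 5180
δR = √(24800) = 157 Ω
R = 3360 Ω, so δR/R = 157/3360 = 0.0469.

0.0469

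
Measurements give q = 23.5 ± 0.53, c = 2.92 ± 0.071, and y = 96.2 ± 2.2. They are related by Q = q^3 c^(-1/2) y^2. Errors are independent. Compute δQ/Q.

Relative error in a monomial: (δQ/Q)² = Σ (nᵢ · δxᵢ/xᵢ)².
  (3·δq/q)² = (3×0.0226)² = 0.00458;  (−½·δc/c)² = (-0.5×0.0243)² = 0.000148;  (2·δy/y)² = (2×0.0229)² = 0.00209
δQ/Q = √(0.00682) = 0.0826

0.0826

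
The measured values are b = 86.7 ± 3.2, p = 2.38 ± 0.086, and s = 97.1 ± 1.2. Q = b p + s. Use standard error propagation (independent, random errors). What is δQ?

Let w = b·p = 206. δw/w = √((1·δb/b)² + (1·δp/p)²) = √(0.00136 + 0.00131) = 0.0517, so δw = 10.7.
Q = w + s: δQ = √(δw² + δs²) = √(114 + 1.44) = 10.7

10.7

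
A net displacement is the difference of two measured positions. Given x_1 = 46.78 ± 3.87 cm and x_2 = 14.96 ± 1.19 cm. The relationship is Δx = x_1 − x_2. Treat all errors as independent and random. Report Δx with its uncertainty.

31.82 ± 4.05 cm

Absolute uncertainties add in quadrature for a linear combination:
  (δx_1)² = 15.0;  (δx_2)² = 1.42
δΔx = √(16.4) = 4.05 cm
Δx = 31.82 cm.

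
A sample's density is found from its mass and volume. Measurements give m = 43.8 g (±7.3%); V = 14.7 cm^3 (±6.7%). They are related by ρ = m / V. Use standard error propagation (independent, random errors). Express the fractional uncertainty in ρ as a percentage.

Products/powers → add relative errors in quadrature, weighted by exponent:
  (1·δm/m)² = (1×0.0730)² = 0.00533;  (-1·δV/V)² = (-1×0.0670)² = 0.00449
δρ/ρ = √(0.00982) = 0.0991

9.91%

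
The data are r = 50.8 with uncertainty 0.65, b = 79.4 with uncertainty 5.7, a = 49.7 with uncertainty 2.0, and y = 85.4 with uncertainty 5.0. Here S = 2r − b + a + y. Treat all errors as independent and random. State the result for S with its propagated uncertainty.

157 ± 7.95

Absolute uncertainties add in quadrature for a linear combination:
  (2·δr)² = 1.69;  (δb)² = 32.5;  (δa)² = 4.00;  (δy)² = 25.0
δS = √(63.2) = 7.95
S = 157.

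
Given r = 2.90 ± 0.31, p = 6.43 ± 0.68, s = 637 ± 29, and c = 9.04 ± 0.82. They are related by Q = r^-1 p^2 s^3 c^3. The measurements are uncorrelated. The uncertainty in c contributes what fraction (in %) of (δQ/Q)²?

49.7%

(δQ/Q)² = (-1·δr/r)² + (2·δp/p)² + (3·δs/s)² + (3·δc/c)²
  r term: (-1×0.107)² = 0.0114
  p term: (2×0.106)² = 0.0447
  s term: (3×0.0455)² = 0.0187
  c term: (3×0.0907)² = 0.0741
Total = 0.149. Share from c = 0.0741/0.149 = 0.497.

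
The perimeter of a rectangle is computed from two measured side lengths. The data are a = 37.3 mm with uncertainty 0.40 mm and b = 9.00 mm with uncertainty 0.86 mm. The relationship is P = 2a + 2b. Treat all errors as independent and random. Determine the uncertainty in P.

For a sum/difference, combine absolute errors in quadrature:
  (2·δa)² = 0.640;  (2·δb)² = 2.96
δP = √(3.60) = 1.90 mm

1.90 mm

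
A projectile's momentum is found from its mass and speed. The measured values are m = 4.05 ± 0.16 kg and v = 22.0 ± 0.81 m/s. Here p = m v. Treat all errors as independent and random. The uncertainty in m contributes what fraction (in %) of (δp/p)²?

53.5%

(δp/p)² = (1·δm/m)² + (1·δv/v)²
  m term: (1×0.0395)² = 0.00156
  v term: (1×0.0368)² = 0.00136
Total = 0.00292. Share from m = 0.00156/0.00292 = 0.535.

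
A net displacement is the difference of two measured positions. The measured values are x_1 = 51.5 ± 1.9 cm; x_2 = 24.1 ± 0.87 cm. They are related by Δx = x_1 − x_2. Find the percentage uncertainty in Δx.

Absolute uncertainties add in quadrature for a linear combination:
  (δx_1)² = 3.61;  (δx_2)² = 0.757
δΔx = √(4.37) = 2.09 cm
Δx = 27.4 cm, so δΔx/Δx = 2.09/27.4 = 0.0763.

7.63%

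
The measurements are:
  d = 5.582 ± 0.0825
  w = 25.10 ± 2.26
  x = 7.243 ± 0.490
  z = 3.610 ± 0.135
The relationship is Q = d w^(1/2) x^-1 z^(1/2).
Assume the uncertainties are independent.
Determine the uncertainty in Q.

Since Q is a product/quotient, work with relative uncertainties:
  (1·δd/d)² = (1×0.0148)² = 0.000218;  (½·δw/w)² = (0.5×0.0900)² = 0.00203;  (-1·δx/x)² = (-1×0.0677)² = 0.00458;  (½·δz/z)² = (0.5×0.0374)² = 0.000350
δQ/Q = √(0.00717) = 0.0847
Q = 7.336, so δQ = 0.0847 × 7.336 = 0.621.

0.621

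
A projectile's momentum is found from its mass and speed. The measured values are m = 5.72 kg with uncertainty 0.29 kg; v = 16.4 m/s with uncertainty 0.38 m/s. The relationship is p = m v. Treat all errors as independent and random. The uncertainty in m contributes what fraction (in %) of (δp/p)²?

(δp/p)² = (1·δm/m)² + (1·δv/v)²
  m term: (1×0.0507)² = 0.00257
  v term: (1×0.0232)² = 0.000537
Total = 0.00311. Share from m = 0.00257/0.00311 = 0.827.

82.7%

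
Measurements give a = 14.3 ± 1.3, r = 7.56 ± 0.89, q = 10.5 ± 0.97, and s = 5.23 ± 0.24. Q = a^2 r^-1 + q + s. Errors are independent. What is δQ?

5.94

Let p = a^2·r^-1 = 27.0. δp/p = √((2·δa/a)² + (-1·δr/r)²) = √(0.0331 + 0.0139) = 0.217, so δp = 5.86.
Q = p + q + s: δQ = √(δp² + δq² + δs²) = √(34.3 + 0.941 + 0.0576) = 5.94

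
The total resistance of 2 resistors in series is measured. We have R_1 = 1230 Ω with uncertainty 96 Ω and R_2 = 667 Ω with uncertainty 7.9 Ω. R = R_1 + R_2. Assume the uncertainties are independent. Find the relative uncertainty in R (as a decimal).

R is a linear combination, so absolute uncertainties add in quadrature:
  (δR_1)² = 9220;  (δR_2)² = 62.4
δR = √(9280) = 96.3 Ω
R = 1900 Ω, so δR/R = 96.3/1900 = 0.0508.

0.0508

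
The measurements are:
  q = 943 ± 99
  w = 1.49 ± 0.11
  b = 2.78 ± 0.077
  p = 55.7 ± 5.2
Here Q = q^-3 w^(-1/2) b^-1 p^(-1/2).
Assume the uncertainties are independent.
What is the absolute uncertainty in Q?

1.51e-11

For a monomial Q ∝ q^-3, w^(-1/2), b^-1, p^(-1/2), fractional errors add in quadrature:
  (-3·δq/q)² = (-3×0.105)² = 0.0992;  (−½·δw/w)² = (-0.5×0.0738)² = 0.00136;  (-1·δb/b)² = (-1×0.0277)² = 0.000767;  (−½·δp/p)² = (-0.5×0.0934)² = 0.00218
δQ/Q = √(0.104) = 0.322
Q = 4.71e-11, so δQ = 0.322 × 4.71e-11 = 1.51e-11.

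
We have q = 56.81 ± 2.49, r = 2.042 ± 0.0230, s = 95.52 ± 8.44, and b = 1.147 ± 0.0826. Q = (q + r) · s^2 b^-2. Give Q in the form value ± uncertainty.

408200 ± 94600

Let u = q + r = 58.85. δu = √(δq² + δr²) = √(6.20 + 0.000529) = 2.49, so δu/u = 0.0423.
Q is then a monomial in u, s, b:
δQ/Q = √((δu/u)² + (2·δs/s)² + (-2·δb/b)²) = √(0.00179 + 0.0312 + 0.0207) = 0.232
Q = 408200, so δQ = 0.232 × 408200 = 94600.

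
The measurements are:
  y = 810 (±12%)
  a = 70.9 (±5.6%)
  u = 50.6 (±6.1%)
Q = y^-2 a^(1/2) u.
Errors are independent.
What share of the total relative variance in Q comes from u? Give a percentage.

5.99%

(δQ/Q)² = (-2·δy/y)² + (½·δa/a)² + (1·δu/u)²
  y term: (-2×0.120)² = 0.0576
  a term: (0.5×0.0560)² = 0.000784
  u term: (1×0.0610)² = 0.00372
Total = 0.0621. Share from u = 0.00372/0.0621 = 0.0599.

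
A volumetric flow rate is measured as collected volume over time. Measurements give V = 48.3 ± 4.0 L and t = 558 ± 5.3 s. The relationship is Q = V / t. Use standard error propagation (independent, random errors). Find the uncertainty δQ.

0.00722 L/s

Products/powers → add relative errors in quadrature, weighted by exponent:
  (1·δV/V)² = (1×0.0828)² = 0.00686;  (-1·δt/t)² = (-1×0.00950)² = 9.02e-05
δQ/Q = √(0.00695) = 0.0834
Q = 0.0866 L/s, so δQ = 0.0834 × 0.0866 = 0.00722 L/s.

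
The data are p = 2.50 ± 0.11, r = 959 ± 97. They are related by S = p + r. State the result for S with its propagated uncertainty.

962 ± 97.0

S is a linear combination, so absolute uncertainties add in quadrature:
  (δp)² = 0.0121;  (δr)² = 9410
δS = √(9410) = 97.0
S = 962.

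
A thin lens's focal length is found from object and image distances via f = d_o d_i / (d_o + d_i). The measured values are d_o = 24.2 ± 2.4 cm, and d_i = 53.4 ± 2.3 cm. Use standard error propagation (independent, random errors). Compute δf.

∂f/∂d_o = (d_i/(d_o+d_i))² = 0.474;  ∂f/∂d_i = (d_o/(d_o+d_i))² = 0.0973
δf = √((∂f/∂d_o · δd_o)² + (∂f/∂d_i · δd_i)²) = √(1.29 + 0.0500) = 1.16 cm

1.16 cm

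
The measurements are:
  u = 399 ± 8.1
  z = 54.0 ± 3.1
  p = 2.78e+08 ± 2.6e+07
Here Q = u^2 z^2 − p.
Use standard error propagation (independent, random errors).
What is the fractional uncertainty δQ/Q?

Let w = u^2·z^2 = 4.64e+08. δw/w = √((2·δu/u)² + (2·δz/z)²) = √(0.00165 + 0.0132) = 0.122, so δw = 5.65e+07.
Q = w − p: δQ = √(δw² + δp²) = √(3.2e+15 + 6.76e+14) = 6.22e+07
Q = 1.86e+08, so δQ/Q = 6.22e+07/1.86e+08 = 0.334.

0.334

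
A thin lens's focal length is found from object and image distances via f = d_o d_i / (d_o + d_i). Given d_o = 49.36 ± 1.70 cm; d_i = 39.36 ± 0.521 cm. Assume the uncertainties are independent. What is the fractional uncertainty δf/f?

∂f/∂d_o = (d_i/(d_o+d_i))² = 0.197;  ∂f/∂d_i = (d_o/(d_o+d_i))² = 0.310
δf = √((∂f/∂d_o · δd_o)² + (∂f/∂d_i · δd_i)²) = √(0.112 + 0.0260) = 0.371 cm
f = 21.90 cm, so δf/f = 0.371/21.90 = 0.0170.

0.0170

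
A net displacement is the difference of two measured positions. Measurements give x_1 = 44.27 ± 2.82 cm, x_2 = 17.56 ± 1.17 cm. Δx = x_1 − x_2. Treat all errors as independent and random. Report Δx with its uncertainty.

26.71 ± 3.05 cm

Δx is a linear combination, so absolute uncertainties add in quadrature:
  (δx_1)² = 7.95;  (δx_2)² = 1.37
δΔx = √(9.32) = 3.05 cm
Δx = 26.71 cm.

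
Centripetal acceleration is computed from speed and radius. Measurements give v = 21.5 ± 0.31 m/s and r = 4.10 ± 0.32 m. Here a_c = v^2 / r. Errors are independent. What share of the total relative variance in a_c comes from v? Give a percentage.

12.0%

(δa_c/a_c)² = (2·δv/v)² + (-1·δr/r)²
  v term: (2×0.0144)² = 0.000832
  r term: (-1×0.0780)² = 0.00609
Total = 0.00692. Share from v = 0.000832/0.00692 = 0.120.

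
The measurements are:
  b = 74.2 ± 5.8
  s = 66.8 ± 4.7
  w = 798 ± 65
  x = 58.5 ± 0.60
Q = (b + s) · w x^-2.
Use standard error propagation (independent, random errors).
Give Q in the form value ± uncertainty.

32.9 ± 3.26

Let u = b + s = 141. δu = √(δb² + δs²) = √(33.6 + 22.1) = 7.47, so δu/u = 0.0529.
Q is then a monomial in u, w, x:
δQ/Q = √((δu/u)² + (1·δw/w)² + (-2·δx/x)²) = √(0.00280 + 0.00663 + 0.000421) = 0.0993
Q = 32.9, so δQ = 0.0993 × 32.9 = 3.26.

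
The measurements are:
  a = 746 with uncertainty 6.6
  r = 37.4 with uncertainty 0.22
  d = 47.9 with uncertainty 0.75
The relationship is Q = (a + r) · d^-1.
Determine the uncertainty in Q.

Let u = a + r = 783. δu = √(δa² + δr²) = √(43.6 + 0.0484) = 6.60, so δu/u = 0.00843.
Q is then a monomial in u, d:
δQ/Q = √((δu/u)² + (-1·δd/d)²) = √(7.11e-05 + 0.000245) = 0.0178
Q = 16.4, so δQ = 0.0178 × 16.4 = 0.291.

0.291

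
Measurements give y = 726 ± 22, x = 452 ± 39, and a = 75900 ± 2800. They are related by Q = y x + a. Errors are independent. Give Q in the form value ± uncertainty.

Let p = y·x = 3.28e+05. δp/p = √((1·δy/y)² + (1·δx/x)²) = √(0.000918 + 0.00744) = 0.0914, so δp = 30000.
Q = p + a: δQ = √(δp² + δa²) = √(9.01e+08 + 7.84e+06) = 30100
Q = 4.04e+05.

(4.04 ± 0.301) × 10^5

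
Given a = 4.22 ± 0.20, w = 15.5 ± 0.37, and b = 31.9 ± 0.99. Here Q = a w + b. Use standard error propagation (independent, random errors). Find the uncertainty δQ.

Let p = a·w = 65.4. δp/p = √((1·δa/a)² + (1·δw/w)²) = √(0.00225 + 0.000570) = 0.0531, so δp = 3.47.
Q = p + b: δQ = √(δp² + δb²) = √(12.0 + 0.980) = 3.61

3.61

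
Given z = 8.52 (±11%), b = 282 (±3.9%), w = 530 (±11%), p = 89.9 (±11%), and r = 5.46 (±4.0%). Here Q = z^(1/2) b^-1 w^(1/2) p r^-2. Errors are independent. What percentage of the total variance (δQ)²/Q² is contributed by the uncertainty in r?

(δQ/Q)² = (½·δz/z)² + (-1·δb/b)² + (½·δw/w)² + (1·δp/p)² + (-2·δr/r)²
  z term: (0.5×0.110)² = 0.00302
  b term: (-1×0.0390)² = 0.00152
  w term: (0.5×0.110)² = 0.00302
  p term: (1×0.110)² = 0.0121
  r term: (-2×0.0400)² = 0.00640
Total = 0.0261. Share from r = 0.00640/0.0261 = 0.245.

24.5%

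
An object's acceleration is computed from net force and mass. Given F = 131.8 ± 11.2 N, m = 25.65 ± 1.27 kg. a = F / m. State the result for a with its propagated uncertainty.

Each factor contributes (exponent × relative error)² to (δa/a)²:
  (1·δF/F)² = (1×0.0850)² = 0.00722;  (-1·δm/m)² = (-1×0.0495)² = 0.00245
δa/a = √(0.00967) = 0.0983
a = 5.138 m/s^2, so δa = 0.0983 × 5.138 = 0.505 m/s^2.

5.138 ± 0.505 m/s^2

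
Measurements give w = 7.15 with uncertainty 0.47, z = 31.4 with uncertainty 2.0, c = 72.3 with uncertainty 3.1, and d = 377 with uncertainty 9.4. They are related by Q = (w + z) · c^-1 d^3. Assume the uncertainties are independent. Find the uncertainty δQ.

Let u = w + z = 38.5. δu = √(δw² + δz²) = √(0.221 + 4.00) = 2.05, so δu/u = 0.0533.
Q is then a monomial in u, c, d:
δQ/Q = √((δu/u)² + (-1·δc/c)² + (3·δd/d)²) = √(0.00284 + 0.00184 + 0.00560) = 0.101
Q = 2.86e+07, so δQ = 0.101 × 2.86e+07 = 2.9e+06.

2.9e+06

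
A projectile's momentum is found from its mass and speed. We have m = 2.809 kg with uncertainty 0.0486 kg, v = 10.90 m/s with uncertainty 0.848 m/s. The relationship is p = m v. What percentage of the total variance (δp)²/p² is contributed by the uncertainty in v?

(δp/p)² = (1·δm/m)² + (1·δv/v)²
  m term: (1×0.0173)² = 0.000299
  v term: (1×0.0778)² = 0.00605
Total = 0.00635. Share from v = 0.00605/0.00635 = 0.953.

95.3%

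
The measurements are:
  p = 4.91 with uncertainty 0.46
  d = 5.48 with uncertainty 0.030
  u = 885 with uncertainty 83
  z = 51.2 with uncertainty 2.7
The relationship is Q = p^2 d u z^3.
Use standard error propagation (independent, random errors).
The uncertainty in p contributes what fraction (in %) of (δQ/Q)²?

50.9%

(δQ/Q)² = (2·δp/p)² + (1·δd/d)² + (1·δu/u)² + (3·δz/z)²
  p term: (2×0.0937)² = 0.0351
  d term: (1×0.00547)² = 3e-05
  u term: (1×0.0938)² = 0.00880
  z term: (3×0.0527)² = 0.0250
Total = 0.0690. Share from p = 0.0351/0.0690 = 0.509.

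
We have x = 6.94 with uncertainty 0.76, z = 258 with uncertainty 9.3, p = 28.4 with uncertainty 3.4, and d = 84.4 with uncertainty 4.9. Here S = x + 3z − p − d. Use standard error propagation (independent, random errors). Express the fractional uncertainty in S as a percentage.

S is a linear combination, so absolute uncertainties add in quadrature:
  (δx)² = 0.578;  (3·δz)² = 778;  (δp)² = 11.6;  (δd)² = 24.0
δS = √(815) = 28.5
S = 668, so δS/S = 28.5/668 = 0.0427.

4.27%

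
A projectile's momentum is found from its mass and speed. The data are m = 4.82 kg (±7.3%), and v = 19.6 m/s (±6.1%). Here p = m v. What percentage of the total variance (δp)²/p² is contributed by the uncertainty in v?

41.1%

(δp/p)² = (1·δm/m)² + (1·δv/v)²
  m term: (1×0.0730)² = 0.00533
  v term: (1×0.0610)² = 0.00372
Total = 0.00905. Share from v = 0.00372/0.00905 = 0.411.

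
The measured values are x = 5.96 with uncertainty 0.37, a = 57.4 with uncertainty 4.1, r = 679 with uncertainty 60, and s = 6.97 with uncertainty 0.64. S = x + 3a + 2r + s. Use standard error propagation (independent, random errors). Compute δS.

For a sum/difference, combine absolute errors in quadrature:
  (δx)² = 0.137;  (3·δa)² = 151;  (2·δr)² = 14400;  (δs)² = 0.410
δS = √(14600) = 121

121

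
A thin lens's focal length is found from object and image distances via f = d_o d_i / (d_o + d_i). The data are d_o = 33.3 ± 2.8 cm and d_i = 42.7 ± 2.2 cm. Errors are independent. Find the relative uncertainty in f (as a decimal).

0.0524

∂f/∂d_o = (d_i/(d_o+d_i))² = 0.316;  ∂f/∂d_i = (d_o/(d_o+d_i))² = 0.192
δf = √((∂f/∂d_o · δd_o)² + (∂f/∂d_i · δd_i)²) = √(0.781 + 0.178) = 0.980 cm
f = 18.7 cm, so δf/f = 0.980/18.7 = 0.0524.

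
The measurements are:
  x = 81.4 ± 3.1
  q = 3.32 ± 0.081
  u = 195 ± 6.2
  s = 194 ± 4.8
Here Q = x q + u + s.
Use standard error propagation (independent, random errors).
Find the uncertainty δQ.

Let p = x·q = 270. δp/p = √((1·δx/x)² + (1·δq/q)²) = √(0.00145 + 0.000595) = 0.0452, so δp = 12.2.
Q = p + u + s: δQ = √(δp² + δu² + δs²) = √(149 + 38.4 + 23.0) = 14.5

14.5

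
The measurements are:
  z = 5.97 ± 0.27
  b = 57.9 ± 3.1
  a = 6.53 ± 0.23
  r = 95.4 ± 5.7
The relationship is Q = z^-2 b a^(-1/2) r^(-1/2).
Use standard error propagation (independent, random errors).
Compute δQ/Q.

Relative error in a monomial: (δQ/Q)² = Σ (nᵢ · δxᵢ/xᵢ)².
  (-2·δz/z)² = (-2×0.0452)² = 0.00818;  (1·δb/b)² = (1×0.0535)² = 0.00287;  (−½·δa/a)² = (-0.5×0.0352)² = 0.000310;  (−½·δr/r)² = (-0.5×0.0597)² = 0.000892
δQ/Q = √(0.0123) = 0.111

0.111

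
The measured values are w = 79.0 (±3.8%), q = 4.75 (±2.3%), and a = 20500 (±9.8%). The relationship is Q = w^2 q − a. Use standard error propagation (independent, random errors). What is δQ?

3090

Let p = w^2·q = 29600. δp/p = √((2·δw/w)² + (1·δq/q)²) = √(0.00578 + 0.000529) = 0.0794, so δp = 2350.
Q = p − a: δQ = √(δp² + δa²) = √(5.54e+06 + 4.04e+06) = 3090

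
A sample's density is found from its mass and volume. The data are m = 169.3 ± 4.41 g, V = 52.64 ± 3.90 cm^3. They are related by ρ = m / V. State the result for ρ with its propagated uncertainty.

3.216 ± 0.253 g/cm^3

For a monomial ρ ∝ m, V^-1, fractional errors add in quadrature:
  (1·δm/m)² = (1×0.0260)² = 0.000679;  (-1·δV/V)² = (-1×0.0741)² = 0.00549
δρ/ρ = √(0.00617) = 0.0785
ρ = 3.216 g/cm^3, so δρ = 0.0785 × 3.216 = 0.253 g/cm^3.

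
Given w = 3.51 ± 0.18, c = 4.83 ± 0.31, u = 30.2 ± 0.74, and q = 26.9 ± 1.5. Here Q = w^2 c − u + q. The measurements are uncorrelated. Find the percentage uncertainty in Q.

Let p = w^2·c = 59.5. δp/p = √((2·δw/w)² + (1·δc/c)²) = √(0.0105 + 0.00412) = 0.121, so δp = 7.20.
Q = p − u + q: δQ = √(δp² + δu² + δq²) = √(51.8 + 0.548 + 2.25) = 7.39
Q = 56.2, so δQ/Q = 7.39/56.2 = 0.132.

13.2%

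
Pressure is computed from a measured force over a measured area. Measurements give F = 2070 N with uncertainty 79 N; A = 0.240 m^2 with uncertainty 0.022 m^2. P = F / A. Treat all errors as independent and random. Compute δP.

856 Pa

P is a product of powers, so relative uncertainties combine in quadrature:
  (1·δF/F)² = (1×0.0382)² = 0.00146;  (-1·δA/A)² = (-1×0.0917)² = 0.00840
δP/P = √(0.00986) = 0.0993
P = 8620 Pa, so δP = 0.0993 × 8620 = 856 Pa.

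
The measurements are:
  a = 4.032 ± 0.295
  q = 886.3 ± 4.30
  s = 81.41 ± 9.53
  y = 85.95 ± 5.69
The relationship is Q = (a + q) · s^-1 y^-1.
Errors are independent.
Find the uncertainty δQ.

Let u = a + q = 890.3. δu = √(δa² + δq²) = √(0.0870 + 18.5) = 4.31, so δu/u = 0.00484.
Q is then a monomial in u, s, y:
δQ/Q = √((δu/u)² + (-1·δs/s)² + (-1·δy/y)²) = √(2.34e-05 + 0.0137 + 0.00438) = 0.135
Q = 0.1272, so δQ = 0.135 × 0.1272 = 0.0171.

0.0171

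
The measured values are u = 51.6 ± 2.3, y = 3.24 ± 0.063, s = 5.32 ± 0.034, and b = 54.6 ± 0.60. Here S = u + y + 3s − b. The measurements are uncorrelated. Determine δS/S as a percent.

For a sum/difference, combine absolute errors in quadrature:
  (δu)² = 5.29;  (δy)² = 0.00397;  (3·δs)² = 0.0104;  (δb)² = 0.360
δS = √(5.66) = 2.38
S = 16.2, so δS/S = 2.38/16.2 = 0.147.

14.7%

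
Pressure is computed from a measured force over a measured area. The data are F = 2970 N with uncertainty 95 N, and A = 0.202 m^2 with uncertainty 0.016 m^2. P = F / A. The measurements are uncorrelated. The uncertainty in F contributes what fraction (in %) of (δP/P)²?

(δP/P)² = (1·δF/F)² + (-1·δA/A)²
  F term: (1×0.0320)² = 0.00102
  A term: (-1×0.0792)² = 0.00627
Total = 0.00730. Share from F = 0.00102/0.00730 = 0.140.

14.0%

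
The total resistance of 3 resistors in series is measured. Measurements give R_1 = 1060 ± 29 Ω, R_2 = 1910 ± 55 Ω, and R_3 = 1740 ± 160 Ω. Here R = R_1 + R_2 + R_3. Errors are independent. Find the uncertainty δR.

Sums and differences: (δR)² = Σ (cᵢ δxᵢ)².
  (δR_1)² = 841;  (δR_2)² = 3020;  (δR_3)² = 25600
δR = √(29500) = 172 Ω

172 Ω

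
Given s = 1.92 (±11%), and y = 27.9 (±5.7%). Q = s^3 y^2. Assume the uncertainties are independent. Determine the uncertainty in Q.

1920

Products/powers → add relative errors in quadrature, weighted by exponent:
  (3·δs/s)² = (3×0.110)² = 0.109;  (2·δy/y)² = (2×0.0570)² = 0.0130
δQ/Q = √(0.122) = 0.349
Q = 5510, so δQ = 0.349 × 5510 = 1920.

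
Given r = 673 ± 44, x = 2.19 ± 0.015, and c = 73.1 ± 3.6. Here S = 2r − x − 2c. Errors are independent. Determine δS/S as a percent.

S is a linear combination, so absolute uncertainties add in quadrature:
  (2·δr)² = 7740;  (δx)² = 0.000225;  (2·δc)² = 51.8
δS = √(7800) = 88.3
S = 1200, so δS/S = 88.3/1200 = 0.0737.

7.37%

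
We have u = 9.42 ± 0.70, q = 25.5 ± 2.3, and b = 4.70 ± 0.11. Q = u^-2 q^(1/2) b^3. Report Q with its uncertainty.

Q is a product of powers, so relative uncertainties combine in quadrature:
  (-2·δu/u)² = (-2×0.0743)² = 0.0221;  (½·δq/q)² = (0.5×0.0902)² = 0.00203;  (3·δb/b)² = (3×0.0234)² = 0.00493
δQ/Q = √(0.0291) = 0.170
Q = 5.91, so δQ = 0.170 × 5.91 = 1.01.

5.91 ± 1.01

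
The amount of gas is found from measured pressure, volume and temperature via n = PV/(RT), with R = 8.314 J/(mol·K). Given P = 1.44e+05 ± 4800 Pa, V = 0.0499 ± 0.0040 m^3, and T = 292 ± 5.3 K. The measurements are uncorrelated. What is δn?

0.263 mol

Each factor contributes (exponent × relative error)² to (δn/n)²:
  (1·δP/P)² = (1×0.0333)² = 0.00111;  (1·δV/V)² = (1×0.0802)² = 0.00643;  (-1·δT/T)² = (-1×0.0182)² = 0.000329
δn/n = √(0.00787) = 0.0887
n = 2.96 mol, so δn = 0.0887 × 2.96 = 0.263 mol.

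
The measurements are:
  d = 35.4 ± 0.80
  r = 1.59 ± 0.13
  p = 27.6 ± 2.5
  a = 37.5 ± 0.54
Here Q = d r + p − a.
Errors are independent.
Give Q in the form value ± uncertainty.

46.4 ± 5.42

Let w = d·r = 56.3. δw/w = √((1·δd/d)² + (1·δr/r)²) = √(0.000511 + 0.00668) = 0.0848, so δw = 4.77.
Q = w + p − a: δQ = √(δw² + δp² + δa²) = √(22.8 + 6.25 + 0.292) = 5.42
Q = 46.4.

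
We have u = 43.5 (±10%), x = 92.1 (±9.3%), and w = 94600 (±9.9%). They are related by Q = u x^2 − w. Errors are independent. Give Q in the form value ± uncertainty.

Let p = u·x^2 = 3.69e+05. δp/p = √((1·δu/u)² + (2·δx/x)²) = √(0.0100 + 0.0346) = 0.211, so δp = 77900.
Q = p − w: δQ = √(δp² + δw²) = √(6.07e+09 + 8.77e+07) = 78500
Q = 2.74e+05.

(2.74 ± 0.785) × 10^5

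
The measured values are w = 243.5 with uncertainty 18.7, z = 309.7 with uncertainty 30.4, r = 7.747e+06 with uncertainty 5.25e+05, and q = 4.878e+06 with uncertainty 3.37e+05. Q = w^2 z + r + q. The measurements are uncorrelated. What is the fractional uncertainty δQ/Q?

0.110

Let p = w^2·z = 1.836e+07. δp/p = √((2·δw/w)² + (1·δz/z)²) = √(0.0236 + 0.00964) = 0.182, so δp = 3.35e+06.
Q = p + r + q: δQ = √(δp² + δr² + δq²) = √(1.12e+13 + 2.76e+11 + 1.14e+11) = 3.4e+06
Q = 3.099e+07, so δQ/Q = 3.4e+06/3.099e+07 = 0.110.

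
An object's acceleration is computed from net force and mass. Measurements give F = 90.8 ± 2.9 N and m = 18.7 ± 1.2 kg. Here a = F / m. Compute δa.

0.348 m/s^2

For a monomial a ∝ F, m^-1, fractional errors add in quadrature:
  (1·δF/F)² = (1×0.0319)² = 0.00102;  (-1·δm/m)² = (-1×0.0642)² = 0.00412
δa/a = √(0.00514) = 0.0717
a = 4.86 m/s^2, so δa = 0.0717 × 4.86 = 0.348 m/s^2.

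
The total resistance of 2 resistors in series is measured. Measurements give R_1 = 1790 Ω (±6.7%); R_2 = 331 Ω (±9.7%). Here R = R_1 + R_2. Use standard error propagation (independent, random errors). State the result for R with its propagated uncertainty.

R is a linear combination, so absolute uncertainties add in quadrature:
  (δR_1)² = 14400;  (δR_2)² = 1030
δR = √(15400) = 124 Ω
R = 2120 Ω.

2120 ± 124 Ω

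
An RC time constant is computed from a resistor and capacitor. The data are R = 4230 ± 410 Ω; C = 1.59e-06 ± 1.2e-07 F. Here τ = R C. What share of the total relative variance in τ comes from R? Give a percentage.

62.3%

(δτ/τ)² = (1·δR/R)² + (1·δC/C)²
  R term: (1×0.0969)² = 0.00939
  C term: (1×0.0755)² = 0.00570
Total = 0.0151. Share from R = 0.00939/0.0151 = 0.623.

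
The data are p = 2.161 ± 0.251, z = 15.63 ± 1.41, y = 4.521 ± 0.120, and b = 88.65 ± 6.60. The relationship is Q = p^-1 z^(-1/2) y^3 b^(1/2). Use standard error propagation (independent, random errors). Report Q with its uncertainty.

Each factor contributes (exponent × relative error)² to (δQ/Q)²:
  (-1·δp/p)² = (-1×0.116)² = 0.0135;  (−½·δz/z)² = (-0.5×0.0902)² = 0.00203;  (3·δy/y)² = (3×0.0265)² = 0.00634;  (½·δb/b)² = (0.5×0.0745)² = 0.00139
δQ/Q = √(0.0233) = 0.152
Q = 101.8, so δQ = 0.152 × 101.8 = 15.5.

101.8 ± 15.5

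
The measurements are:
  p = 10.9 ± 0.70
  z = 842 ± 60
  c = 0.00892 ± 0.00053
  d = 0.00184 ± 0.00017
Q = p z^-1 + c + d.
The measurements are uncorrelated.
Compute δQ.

0.00136

Let w = p·z^-1 = 0.0129. δw/w = √((1·δp/p)² + (-1·δz/z)²) = √(0.00412 + 0.00508) = 0.0959, so δw = 0.00124.
Q = w + c + d: δQ = √(δw² + δc² + δd²) = √(1.54e-06 + 2.81e-07 + 2.89e-08) = 0.00136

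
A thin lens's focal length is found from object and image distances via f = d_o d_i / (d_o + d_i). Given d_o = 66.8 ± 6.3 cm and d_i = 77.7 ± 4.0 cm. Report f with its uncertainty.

35.9 ± 2.01 cm

∂f/∂d_o = (d_i/(d_o+d_i))² = 0.289;  ∂f/∂d_i = (d_o/(d_o+d_i))² = 0.214
δf = √((∂f/∂d_o · δd_o)² + (∂f/∂d_i · δd_i)²) = √(3.32 + 0.731) = 2.01 cm
f = 35.9 cm.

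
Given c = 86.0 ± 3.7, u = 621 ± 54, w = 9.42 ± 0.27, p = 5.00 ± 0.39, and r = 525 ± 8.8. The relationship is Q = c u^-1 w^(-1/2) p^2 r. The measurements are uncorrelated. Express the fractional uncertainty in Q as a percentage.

18.5%

Products/powers → add relative errors in quadrature, weighted by exponent:
  (1·δc/c)² = (1×0.0430)² = 0.00185;  (-1·δu/u)² = (-1×0.0870)² = 0.00756;  (−½·δw/w)² = (-0.5×0.0287)² = 0.000205;  (2·δp/p)² = (2×0.0780)² = 0.0243;  (1·δr/r)² = (1×0.0168)² = 0.000281
δQ/Q = √(0.0342) = 0.185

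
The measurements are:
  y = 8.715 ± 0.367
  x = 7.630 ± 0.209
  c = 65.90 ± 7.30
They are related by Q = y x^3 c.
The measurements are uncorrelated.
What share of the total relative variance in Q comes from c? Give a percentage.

(δQ/Q)² = (1·δy/y)² + (3·δx/x)² + (1·δc/c)²
  y term: (1×0.0421)² = 0.00177
  x term: (3×0.0274)² = 0.00675
  c term: (1×0.111)² = 0.0123
Total = 0.0208. Share from c = 0.0123/0.0208 = 0.590.

59.0%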